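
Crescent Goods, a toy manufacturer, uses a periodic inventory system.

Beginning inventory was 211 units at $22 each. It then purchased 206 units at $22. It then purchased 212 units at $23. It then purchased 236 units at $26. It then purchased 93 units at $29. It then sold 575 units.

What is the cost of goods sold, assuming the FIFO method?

Sale 1 (575) [FIFO — oldest first]: 211 @ $22 + 206 @ $22 + 158 @ $23 = $12,808
Ending inventory: 54 @ $23 + 236 @ $26 + 93 @ $29 = $10,075

COGS = $12,808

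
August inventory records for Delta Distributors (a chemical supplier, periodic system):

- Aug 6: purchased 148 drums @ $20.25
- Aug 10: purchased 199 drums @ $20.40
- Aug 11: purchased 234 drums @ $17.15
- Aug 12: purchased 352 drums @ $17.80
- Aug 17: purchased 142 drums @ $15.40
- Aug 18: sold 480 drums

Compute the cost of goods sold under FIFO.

COGS = $9,337.55

Aug 18, 480 sold [FIFO — oldest first]: 148 @ $20.25 + 199 @ $20.40 + 133 @ $17.15 = $9,337.55
Ending inventory: 101 @ $17.15 + 352 @ $17.80 + 142 @ $15.40 = $10,184.55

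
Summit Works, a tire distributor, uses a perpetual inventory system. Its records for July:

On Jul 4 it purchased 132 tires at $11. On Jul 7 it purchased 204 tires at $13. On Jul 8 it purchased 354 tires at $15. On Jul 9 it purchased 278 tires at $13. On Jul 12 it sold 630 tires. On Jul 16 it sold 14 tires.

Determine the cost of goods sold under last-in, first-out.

COGS = $9,080

Jul 12, 630 sold [LIFO — newest first]: 278 @ $13 + 352 @ $15 = $8,894
Jul 16, 14 sold [LIFO — newest first]: 2 @ $15 + 12 @ $13 = $186
Total COGS = $8,894 + $186 = $9,080
Ending inventory: 132 @ $11 + 192 @ $13 = $3,948
Check: goods available $13,028 = COGS $9,080 + ending $3,948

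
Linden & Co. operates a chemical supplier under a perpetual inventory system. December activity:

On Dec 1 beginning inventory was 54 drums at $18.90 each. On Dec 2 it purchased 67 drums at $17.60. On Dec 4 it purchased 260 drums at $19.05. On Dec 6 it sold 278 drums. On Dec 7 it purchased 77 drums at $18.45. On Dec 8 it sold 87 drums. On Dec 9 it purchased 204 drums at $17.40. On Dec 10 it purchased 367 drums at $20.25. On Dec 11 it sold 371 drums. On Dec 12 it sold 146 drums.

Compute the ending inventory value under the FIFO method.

Dec 6, 278 sold [FIFO — oldest first]: 54 @ $18.90 + 67 @ $17.60 + 157 @ $19.05 = $5,190.65
Dec 8, 87 sold [FIFO — oldest first]: 87 @ $19.05 = $1,657.35
Dec 11, 371 sold [FIFO — oldest first]: 16 @ $19.05 + 77 @ $18.45 + 204 @ $17.40 + 74 @ $20.25 = $6,773.55
Dec 12, 146 sold [FIFO — oldest first]: 146 @ $20.25 = $2,956.50
Total COGS = $5,190.65 + $1,657.35 + $6,773.55 + $2,956.50 = $16,578.05
Ending inventory: 147 @ $20.25 = $2,976.75

Ending inventory = $2,976.75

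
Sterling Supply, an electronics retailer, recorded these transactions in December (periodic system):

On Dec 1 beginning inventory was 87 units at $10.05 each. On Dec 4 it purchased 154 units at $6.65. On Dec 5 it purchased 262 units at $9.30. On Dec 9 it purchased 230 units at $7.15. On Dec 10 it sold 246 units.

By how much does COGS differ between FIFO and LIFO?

FIFO COGS: 87 @ $10.05 + 154 @ $6.65 + 5 @ $9.30 = $1,944.95
LIFO COGS: 230 @ $7.15 + 16 @ $9.30 = $1,793.30
Difference = |$1,944.95 − $1,793.30| = $151.65

$151.65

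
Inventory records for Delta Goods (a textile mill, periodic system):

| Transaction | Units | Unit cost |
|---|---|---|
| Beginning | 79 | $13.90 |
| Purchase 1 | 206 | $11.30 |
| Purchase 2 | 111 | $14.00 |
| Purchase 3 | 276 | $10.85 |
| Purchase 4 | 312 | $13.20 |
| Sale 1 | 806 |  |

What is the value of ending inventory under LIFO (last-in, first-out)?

Sale 1 (806) [LIFO — newest first]: 312 @ $13.20 + 276 @ $10.85 + 111 @ $14.00 + 107 @ $11.30 = $9,876.10
Ending inventory: 79 @ $13.90 + 99 @ $11.30 = $2,216.80
Check: goods available $12,092.90 = COGS $9,876.10 + ending $2,216.80

Ending inventory = $2,216.80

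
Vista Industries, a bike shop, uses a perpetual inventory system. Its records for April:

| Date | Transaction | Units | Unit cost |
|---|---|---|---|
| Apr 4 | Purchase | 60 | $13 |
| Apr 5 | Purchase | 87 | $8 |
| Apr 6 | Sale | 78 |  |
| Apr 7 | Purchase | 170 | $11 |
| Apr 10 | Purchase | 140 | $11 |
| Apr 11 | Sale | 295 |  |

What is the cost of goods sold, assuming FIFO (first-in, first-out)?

Apr 6, 78 sold [FIFO — oldest first]: 60 @ $13 + 18 @ $8 = $924
Apr 11, 295 sold [FIFO — oldest first]: 69 @ $8 + 170 @ $11 + 56 @ $11 = $3,038
Total COGS = $924 + $3,038 = $3,962
Ending inventory: 84 @ $11 = $924

COGS = $3,962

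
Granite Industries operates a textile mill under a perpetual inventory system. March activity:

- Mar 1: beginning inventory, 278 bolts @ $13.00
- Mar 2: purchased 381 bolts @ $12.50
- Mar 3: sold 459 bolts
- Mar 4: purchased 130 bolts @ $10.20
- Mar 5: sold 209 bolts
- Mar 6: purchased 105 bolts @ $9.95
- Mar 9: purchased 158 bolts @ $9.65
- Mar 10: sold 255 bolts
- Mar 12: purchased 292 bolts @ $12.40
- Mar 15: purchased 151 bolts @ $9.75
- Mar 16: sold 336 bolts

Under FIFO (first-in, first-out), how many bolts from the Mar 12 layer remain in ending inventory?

85

Mar 3, 459 sold [FIFO — oldest first]: 278 @ $13.00 + 181 @ $12.50 = $5,876.50
Mar 5, 209 sold [FIFO — oldest first]: 200 @ $12.50 + 9 @ $10.20 = $2,591.80
Mar 10, 255 sold [FIFO — oldest first]: 121 @ $10.20 + 105 @ $9.95 + 29 @ $9.65 = $2,558.80
Mar 16, 336 sold [FIFO — oldest first]: 129 @ $9.65 + 207 @ $12.40 = $3,811.65
Total COGS = $5,876.50 + $2,591.80 + $2,558.80 + $3,811.65 = $14,838.75
Ending inventory: 85 @ $12.40 + 151 @ $9.75 = $2,526.25
Check: goods available $17,365.00 = COGS $14,838.75 + ending $2,526.25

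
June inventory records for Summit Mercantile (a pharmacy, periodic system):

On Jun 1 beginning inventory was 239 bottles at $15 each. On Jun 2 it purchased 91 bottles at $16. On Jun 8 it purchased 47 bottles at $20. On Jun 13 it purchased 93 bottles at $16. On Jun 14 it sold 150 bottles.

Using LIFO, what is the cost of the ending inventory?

Jun 14, 150 sold [LIFO — newest first]: 93 @ $16 + 47 @ $20 + 10 @ $16 = $2,588
Ending inventory: 239 @ $15 + 81 @ $16 = $4,881

Ending inventory = $4,881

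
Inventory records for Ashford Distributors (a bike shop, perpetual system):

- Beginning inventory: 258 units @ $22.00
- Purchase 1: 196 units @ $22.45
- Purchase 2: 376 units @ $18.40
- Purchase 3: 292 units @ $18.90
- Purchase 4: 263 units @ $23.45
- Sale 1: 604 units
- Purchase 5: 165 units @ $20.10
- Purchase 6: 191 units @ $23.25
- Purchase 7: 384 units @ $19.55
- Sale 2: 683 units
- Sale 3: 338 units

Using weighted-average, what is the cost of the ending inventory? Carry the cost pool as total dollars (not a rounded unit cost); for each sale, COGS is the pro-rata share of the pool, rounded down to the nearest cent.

After Beginning: 258 on hand, pool $5,676.00 (≈ $22.0000 each)
After Purchase 1: 454 on hand, pool $10,076.20 (≈ $22.1943 each)
After Purchase 2: 830 on hand, pool $16,994.60 (≈ $20.4754 each)
After Purchase 3: 1122 on hand, pool $22,513.40 (≈ $20.0654 each)
After Purchase 4: 1385 on hand, pool $28,680.75 (≈ $20.7081 each)
Sale 1, sell 604: 604/1385 × $28,680.75 → $12,507.70
After Purchase 5: 946 on hand, pool $19,489.55 (≈ $20.6021 each)
After Purchase 6: 1137 on hand, pool $23,930.30 (≈ $21.0469 each)
After Purchase 7: 1521 on hand, pool $31,437.50 (≈ $20.6690 each)
Sale 2, sell 683: 683/1521 × $31,437.50 → $14,116.90
Sale 3, sell 338: 338/838 × $17,320.60 → $6,986.11
Total COGS = $12,507.70 + $14,116.90 + $6,986.11 = $33,610.71
Ending inventory (cost pool remaining) = $10,334.49
Check: goods available $43,945.20 = COGS $33,610.71 + ending $10,334.49

Ending inventory = $10,334.49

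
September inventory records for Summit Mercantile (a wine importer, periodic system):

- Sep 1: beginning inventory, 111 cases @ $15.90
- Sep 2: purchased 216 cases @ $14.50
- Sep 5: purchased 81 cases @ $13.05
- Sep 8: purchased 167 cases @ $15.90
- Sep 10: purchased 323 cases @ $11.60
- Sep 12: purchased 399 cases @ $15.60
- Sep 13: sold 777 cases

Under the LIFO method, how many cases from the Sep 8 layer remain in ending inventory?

112

Sep 13, 777 sold [LIFO — newest first]: 399 @ $15.60 + 323 @ $11.60 + 55 @ $15.90 = $10,845.70
Ending inventory: 111 @ $15.90 + 216 @ $14.50 + 81 @ $13.05 + 112 @ $15.90 = $7,734.75
Check: goods available $18,580.45 = COGS $10,845.70 + ending $7,734.75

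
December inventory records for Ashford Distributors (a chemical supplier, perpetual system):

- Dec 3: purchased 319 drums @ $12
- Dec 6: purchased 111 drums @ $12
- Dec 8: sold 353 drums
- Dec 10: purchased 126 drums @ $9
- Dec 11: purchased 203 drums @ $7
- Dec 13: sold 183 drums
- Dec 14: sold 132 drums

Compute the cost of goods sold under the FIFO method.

Dec 8, 353 sold [FIFO — oldest first]: 319 @ $12 + 34 @ $12 = $4,236
Dec 13, 183 sold [FIFO — oldest first]: 77 @ $12 + 106 @ $9 = $1,878
Dec 14, 132 sold [FIFO — oldest first]: 20 @ $9 + 112 @ $7 = $964
Total COGS = $4,236 + $1,878 + $964 = $7,078
Ending inventory: 91 @ $7 = $637

COGS = $7,078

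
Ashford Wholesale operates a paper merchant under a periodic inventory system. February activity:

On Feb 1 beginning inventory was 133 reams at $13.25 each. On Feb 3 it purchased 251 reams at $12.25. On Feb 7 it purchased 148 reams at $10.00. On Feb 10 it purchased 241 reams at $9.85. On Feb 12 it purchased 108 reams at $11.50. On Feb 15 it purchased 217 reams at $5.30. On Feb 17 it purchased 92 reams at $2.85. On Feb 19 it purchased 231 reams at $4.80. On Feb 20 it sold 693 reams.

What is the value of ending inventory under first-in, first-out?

Feb 20, 693 sold [FIFO — oldest first]: 133 @ $13.25 + 251 @ $12.25 + 148 @ $10.00 + 161 @ $9.85 = $7,902.85
Ending inventory: 80 @ $9.85 + 108 @ $11.50 + 217 @ $5.30 + 92 @ $2.85 + 231 @ $4.80 = $4,551.10

Ending inventory = $4,551.10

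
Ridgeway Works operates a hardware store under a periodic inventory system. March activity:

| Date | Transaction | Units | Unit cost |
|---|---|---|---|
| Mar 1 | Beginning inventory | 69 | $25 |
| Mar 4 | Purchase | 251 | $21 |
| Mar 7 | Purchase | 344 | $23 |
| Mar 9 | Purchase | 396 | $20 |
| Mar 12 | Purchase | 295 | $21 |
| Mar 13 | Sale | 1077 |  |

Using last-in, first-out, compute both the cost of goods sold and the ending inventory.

Mar 13, 1077 sold [LIFO — newest first]: 295 @ $21 + 396 @ $20 + 344 @ $23 + 42 @ $21 = $22,909
Ending inventory: 69 @ $25 + 209 @ $21 = $6,114

COGS = $22,909; ending inventory = $6,114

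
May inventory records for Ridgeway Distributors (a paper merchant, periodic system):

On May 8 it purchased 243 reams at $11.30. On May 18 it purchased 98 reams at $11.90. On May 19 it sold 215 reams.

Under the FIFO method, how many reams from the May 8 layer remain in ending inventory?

28

May 19, 215 sold [FIFO — oldest first]: 215 @ $11.30 = $2,429.50
Ending inventory: 28 @ $11.30 + 98 @ $11.90 = $1,482.60
Check: goods available $3,912.10 = COGS $2,429.50 + ending $1,482.60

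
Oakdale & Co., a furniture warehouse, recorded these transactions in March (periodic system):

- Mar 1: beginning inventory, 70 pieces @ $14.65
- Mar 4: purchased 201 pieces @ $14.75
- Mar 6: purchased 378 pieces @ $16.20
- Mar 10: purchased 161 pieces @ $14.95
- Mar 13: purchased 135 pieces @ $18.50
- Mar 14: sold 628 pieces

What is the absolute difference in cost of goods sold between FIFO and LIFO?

FIFO COGS: 70 @ $14.65 + 201 @ $14.75 + 357 @ $16.20 = $9,773.65
LIFO COGS: 135 @ $18.50 + 161 @ $14.95 + 332 @ $16.20 = $10,282.85
Difference = |$9,773.65 − $10,282.85| = $509.20

$509.20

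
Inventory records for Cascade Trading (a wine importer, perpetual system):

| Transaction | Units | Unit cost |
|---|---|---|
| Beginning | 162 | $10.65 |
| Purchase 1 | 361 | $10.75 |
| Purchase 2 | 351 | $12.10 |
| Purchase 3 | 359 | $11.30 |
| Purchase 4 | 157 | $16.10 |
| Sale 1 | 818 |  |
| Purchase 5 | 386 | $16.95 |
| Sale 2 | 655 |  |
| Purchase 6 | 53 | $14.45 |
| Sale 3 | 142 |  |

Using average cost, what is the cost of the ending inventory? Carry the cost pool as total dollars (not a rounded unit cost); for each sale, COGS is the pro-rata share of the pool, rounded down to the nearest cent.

Ending inventory = $2,990.37

After Beginning: 162 on hand, pool $1,725.30 (≈ $10.6500 each)
After Purchase 1: 523 on hand, pool $5,606.05 (≈ $10.7190 each)
After Purchase 2: 874 on hand, pool $9,853.15 (≈ $11.2736 each)
After Purchase 3: 1233 on hand, pool $13,909.85 (≈ $11.2813 each)
After Purchase 4: 1390 on hand, pool $16,437.55 (≈ $11.8256 each)
Sale 1, sell 818: 818/1390 × $16,437.55 → $9,673.32
After Purchase 5: 958 on hand, pool $13,306.93 (≈ $13.8903 each)
Sale 2, sell 655: 655/958 × $13,306.93 → $9,098.16
After Purchase 6: 356 on hand, pool $4,974.62 (≈ $13.9737 each)
Sale 3, sell 142: 142/356 × $4,974.62 → $1,984.25
Total COGS = $9,673.32 + $9,098.16 + $1,984.25 = $20,755.73
Ending inventory (cost pool remaining) = $2,990.37
Check: goods available $23,746.10 = COGS $20,755.73 + ending $2,990.37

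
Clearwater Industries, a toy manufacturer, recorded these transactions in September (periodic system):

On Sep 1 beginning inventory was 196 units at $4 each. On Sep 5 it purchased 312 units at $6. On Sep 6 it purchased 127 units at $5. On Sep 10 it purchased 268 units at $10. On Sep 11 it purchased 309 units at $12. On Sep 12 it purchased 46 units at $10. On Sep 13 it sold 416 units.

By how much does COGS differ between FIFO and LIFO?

FIFO COGS: 196 @ $4 + 220 @ $6 = $2,104
LIFO COGS: 46 @ $10 + 309 @ $12 + 61 @ $10 = $4,778
Difference = |$2,104 − $4,778| = $2,674

$2,674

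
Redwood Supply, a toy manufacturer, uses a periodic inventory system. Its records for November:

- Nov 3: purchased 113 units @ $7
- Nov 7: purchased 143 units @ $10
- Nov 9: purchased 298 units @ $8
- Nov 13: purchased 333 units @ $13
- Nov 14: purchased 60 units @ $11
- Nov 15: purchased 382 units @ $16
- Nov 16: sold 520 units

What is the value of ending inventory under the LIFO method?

Nov 16, 520 sold [LIFO — newest first]: 382 @ $16 + 60 @ $11 + 78 @ $13 = $7,786
Ending inventory: 113 @ $7 + 143 @ $10 + 298 @ $8 + 255 @ $13 = $7,920
Check: goods available $15,706 = COGS $7,786 + ending $7,920

Ending inventory = $7,920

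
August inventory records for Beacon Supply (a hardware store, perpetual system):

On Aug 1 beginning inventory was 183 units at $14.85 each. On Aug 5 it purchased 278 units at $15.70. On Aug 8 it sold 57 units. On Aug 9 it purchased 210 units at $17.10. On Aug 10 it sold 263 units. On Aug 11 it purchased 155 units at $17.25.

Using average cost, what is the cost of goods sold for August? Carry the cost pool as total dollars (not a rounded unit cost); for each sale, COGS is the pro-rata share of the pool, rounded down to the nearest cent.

COGS = $5,072.30

After Aug 1: 183 on hand, pool $2,717.55 (≈ $14.8500 each)
After Aug 5: 461 on hand, pool $7,082.15 (≈ $15.3626 each)
Aug 8, sell 57: 57/461 × $7,082.15 → $875.66
After Aug 9: 614 on hand, pool $9,797.49 (≈ $15.9568 each)
Aug 10, sell 263: 263/614 × $9,797.49 → $4,196.64
After Aug 11: 506 on hand, pool $8,274.60 (≈ $16.3530 each)
Total COGS = $875.66 + $4,196.64 = $5,072.30
Ending inventory (cost pool remaining) = $8,274.60
Check: goods available $13,346.90 = COGS $5,072.30 + ending $8,274.60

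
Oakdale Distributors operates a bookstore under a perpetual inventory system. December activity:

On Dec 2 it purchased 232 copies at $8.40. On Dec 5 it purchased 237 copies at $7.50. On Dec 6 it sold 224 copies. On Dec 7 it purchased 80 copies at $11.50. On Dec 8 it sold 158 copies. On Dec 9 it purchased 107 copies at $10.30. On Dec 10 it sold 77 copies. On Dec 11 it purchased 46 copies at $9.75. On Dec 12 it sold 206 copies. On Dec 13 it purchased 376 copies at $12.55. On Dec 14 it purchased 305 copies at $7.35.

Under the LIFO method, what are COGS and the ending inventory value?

COGS = $5,886.10; ending inventory = $7,271.35

Dec 6, 224 sold [LIFO — newest first]: 224 @ $7.50 = $1,680.00
Dec 8, 158 sold [LIFO — newest first]: 80 @ $11.50 + 13 @ $7.50 + 65 @ $8.40 = $1,563.50
Dec 10, 77 sold [LIFO — newest first]: 77 @ $10.30 = $793.10
Dec 12, 206 sold [LIFO — newest first]: 46 @ $9.75 + 30 @ $10.30 + 130 @ $8.40 = $1,849.50
Total COGS = $1,680.00 + $1,563.50 + $793.10 + $1,849.50 = $5,886.10
Ending inventory: 37 @ $8.40 + 376 @ $12.55 + 305 @ $7.35 = $7,271.35
Check: goods available $13,157.45 = COGS $5,886.10 + ending $7,271.35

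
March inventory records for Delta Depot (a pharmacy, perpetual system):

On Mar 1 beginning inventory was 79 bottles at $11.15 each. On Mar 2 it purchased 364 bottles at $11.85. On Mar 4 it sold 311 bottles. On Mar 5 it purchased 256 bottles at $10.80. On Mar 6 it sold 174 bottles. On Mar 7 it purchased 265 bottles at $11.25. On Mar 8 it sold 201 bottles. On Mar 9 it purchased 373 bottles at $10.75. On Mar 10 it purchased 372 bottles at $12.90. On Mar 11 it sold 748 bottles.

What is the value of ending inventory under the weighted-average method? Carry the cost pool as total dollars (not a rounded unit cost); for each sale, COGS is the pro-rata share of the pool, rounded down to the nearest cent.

Ending inventory = $3,204.11

After Mar 1: 79 on hand, pool $880.85 (≈ $11.1500 each)
After Mar 2: 443 on hand, pool $5,194.25 (≈ $11.7252 each)
Mar 4, sell 311: 311/443 × $5,194.25 → $3,646.52
After Mar 5: 388 on hand, pool $4,312.53 (≈ $11.1148 each)
Mar 6, sell 174: 174/388 × $4,312.53 → $1,933.96
After Mar 7: 479 on hand, pool $5,359.82 (≈ $11.1896 each)
Mar 8, sell 201: 201/479 × $5,359.82 → $2,249.11
After Mar 9: 651 on hand, pool $7,120.46 (≈ $10.9377 each)
After Mar 10: 1023 on hand, pool $11,919.26 (≈ $11.6513 each)
Mar 11, sell 748: 748/1023 × $11,919.26 → $8,715.15
Total COGS = $3,646.52 + $1,933.96 + $2,249.11 + $8,715.15 = $16,544.74
Ending inventory (cost pool remaining) = $3,204.11
Check: goods available $19,748.85 = COGS $16,544.74 + ending $3,204.11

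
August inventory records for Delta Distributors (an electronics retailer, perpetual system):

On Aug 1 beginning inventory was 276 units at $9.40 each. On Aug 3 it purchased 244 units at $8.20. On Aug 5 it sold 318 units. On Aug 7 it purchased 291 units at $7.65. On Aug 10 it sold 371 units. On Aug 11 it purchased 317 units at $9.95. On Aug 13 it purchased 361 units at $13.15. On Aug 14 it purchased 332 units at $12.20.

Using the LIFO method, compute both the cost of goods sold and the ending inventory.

Aug 5, 318 sold [LIFO — newest first]: 244 @ $8.20 + 74 @ $9.40 = $2,696.40
Aug 10, 371 sold [LIFO — newest first]: 291 @ $7.65 + 80 @ $9.40 = $2,978.15
Total COGS = $2,696.40 + $2,978.15 = $5,674.55
Ending inventory: 122 @ $9.40 + 317 @ $9.95 + 361 @ $13.15 + 332 @ $12.20 = $13,098.50

COGS = $5,674.55; ending inventory = $13,098.50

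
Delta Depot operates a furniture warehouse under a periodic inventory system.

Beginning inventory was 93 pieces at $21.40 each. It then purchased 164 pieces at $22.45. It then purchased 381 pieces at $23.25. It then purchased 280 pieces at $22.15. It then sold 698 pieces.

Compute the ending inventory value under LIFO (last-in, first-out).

Ending inventory = $4,841.35

Sale 1 (698) [LIFO — newest first]: 280 @ $22.15 + 381 @ $23.25 + 37 @ $22.45 = $15,890.90
Ending inventory: 93 @ $21.40 + 127 @ $22.45 = $4,841.35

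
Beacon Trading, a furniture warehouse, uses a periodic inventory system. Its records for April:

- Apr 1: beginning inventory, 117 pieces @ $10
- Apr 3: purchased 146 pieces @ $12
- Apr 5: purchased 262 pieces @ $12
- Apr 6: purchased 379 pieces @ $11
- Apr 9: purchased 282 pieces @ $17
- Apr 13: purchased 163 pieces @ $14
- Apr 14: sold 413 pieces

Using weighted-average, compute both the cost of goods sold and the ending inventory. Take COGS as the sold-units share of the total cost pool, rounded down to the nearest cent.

COGS = $5,299.80; ending inventory = $12,011.20

Apr 14, sell 413: 413/1349 × $17,311.00 → $5,299.80
Ending inventory (cost pool remaining) = $12,011.20
Check: goods available $17,311.00 = COGS $5,299.80 + ending $12,011.20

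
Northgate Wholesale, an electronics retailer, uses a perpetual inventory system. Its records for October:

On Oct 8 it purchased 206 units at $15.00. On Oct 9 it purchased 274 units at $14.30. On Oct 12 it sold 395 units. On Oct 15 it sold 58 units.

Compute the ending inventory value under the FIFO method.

Ending inventory = $386.10

Oct 12, 395 sold [FIFO — oldest first]: 206 @ $15.00 + 189 @ $14.30 = $5,792.70
Oct 15, 58 sold [FIFO — oldest first]: 58 @ $14.30 = $829.40
Total COGS = $5,792.70 + $829.40 = $6,622.10
Ending inventory: 27 @ $14.30 = $386.10
Check: goods available $7,008.20 = COGS $6,622.10 + ending $386.10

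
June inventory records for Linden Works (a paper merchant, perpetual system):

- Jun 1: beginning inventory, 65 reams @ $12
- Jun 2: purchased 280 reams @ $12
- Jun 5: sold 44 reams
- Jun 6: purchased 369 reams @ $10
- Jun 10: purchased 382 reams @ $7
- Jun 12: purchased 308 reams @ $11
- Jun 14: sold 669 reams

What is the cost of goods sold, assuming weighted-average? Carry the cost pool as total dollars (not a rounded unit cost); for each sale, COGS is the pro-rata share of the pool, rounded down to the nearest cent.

COGS = $7,101.90

After Jun 1: 65 on hand, pool $780.00 (≈ $12.0000 each)
After Jun 2: 345 on hand, pool $4,140.00 (≈ $12.0000 each)
Jun 5, sell 44: 44/345 × $4,140.00 → $528.00
After Jun 6: 670 on hand, pool $7,302.00 (≈ $10.8985 each)
After Jun 10: 1052 on hand, pool $9,976.00 (≈ $9.4829 each)
After Jun 12: 1360 on hand, pool $13,364.00 (≈ $9.8265 each)
Jun 14, sell 669: 669/1360 × $13,364.00 → $6,573.90
Total COGS = $528.00 + $6,573.90 = $7,101.90
Ending inventory (cost pool remaining) = $6,790.10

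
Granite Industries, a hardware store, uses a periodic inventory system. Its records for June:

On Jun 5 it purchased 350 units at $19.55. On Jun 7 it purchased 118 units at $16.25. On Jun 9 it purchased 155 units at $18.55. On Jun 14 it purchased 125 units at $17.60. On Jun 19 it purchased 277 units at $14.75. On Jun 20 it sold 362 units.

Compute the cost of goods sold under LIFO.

COGS = $5,581.75

Jun 20, 362 sold [LIFO — newest first]: 277 @ $14.75 + 85 @ $17.60 = $5,581.75
Ending inventory: 350 @ $19.55 + 118 @ $16.25 + 155 @ $18.55 + 40 @ $17.60 = $12,339.25
Check: goods available $17,921.00 = COGS $5,581.75 + ending $12,339.25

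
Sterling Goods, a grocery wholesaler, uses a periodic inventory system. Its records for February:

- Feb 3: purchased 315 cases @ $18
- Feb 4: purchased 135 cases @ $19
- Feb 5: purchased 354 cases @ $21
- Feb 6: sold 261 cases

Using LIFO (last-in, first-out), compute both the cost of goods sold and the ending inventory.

COGS = $5,481; ending inventory = $10,188

Feb 6, 261 sold [LIFO — newest first]: 261 @ $21 = $5,481
Ending inventory: 315 @ $18 + 135 @ $19 + 93 @ $21 = $10,188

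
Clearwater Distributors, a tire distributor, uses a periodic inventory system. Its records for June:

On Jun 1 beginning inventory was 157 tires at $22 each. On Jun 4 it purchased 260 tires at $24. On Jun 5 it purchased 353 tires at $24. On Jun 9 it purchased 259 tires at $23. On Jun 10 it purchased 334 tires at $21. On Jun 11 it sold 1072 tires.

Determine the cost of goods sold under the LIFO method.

Jun 11, 1072 sold [LIFO — newest first]: 334 @ $21 + 259 @ $23 + 353 @ $24 + 126 @ $24 = $24,467
Ending inventory: 157 @ $22 + 134 @ $24 = $6,670

COGS = $24,467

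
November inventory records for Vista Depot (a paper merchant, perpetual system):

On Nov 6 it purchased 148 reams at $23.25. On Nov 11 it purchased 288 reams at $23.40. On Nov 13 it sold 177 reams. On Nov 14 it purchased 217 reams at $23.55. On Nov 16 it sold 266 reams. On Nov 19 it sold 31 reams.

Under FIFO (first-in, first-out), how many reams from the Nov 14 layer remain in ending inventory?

Nov 13, 177 sold [FIFO — oldest first]: 148 @ $23.25 + 29 @ $23.40 = $4,119.60
Nov 16, 266 sold [FIFO — oldest first]: 259 @ $23.40 + 7 @ $23.55 = $6,225.45
Nov 19, 31 sold [FIFO — oldest first]: 31 @ $23.55 = $730.05
Total COGS = $4,119.60 + $6,225.45 + $730.05 = $11,075.10
Ending inventory: 179 @ $23.55 = $4,215.45

179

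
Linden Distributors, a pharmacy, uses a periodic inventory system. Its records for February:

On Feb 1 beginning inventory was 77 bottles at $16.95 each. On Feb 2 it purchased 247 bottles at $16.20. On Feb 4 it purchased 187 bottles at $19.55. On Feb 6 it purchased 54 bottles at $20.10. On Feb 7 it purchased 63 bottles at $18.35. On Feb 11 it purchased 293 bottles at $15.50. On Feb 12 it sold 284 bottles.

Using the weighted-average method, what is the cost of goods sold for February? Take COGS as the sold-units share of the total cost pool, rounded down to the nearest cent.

Feb 12, sell 284: 284/921 × $15,745.35 → $4,855.24
Ending inventory (cost pool remaining) = $10,890.11

COGS = $4,855.24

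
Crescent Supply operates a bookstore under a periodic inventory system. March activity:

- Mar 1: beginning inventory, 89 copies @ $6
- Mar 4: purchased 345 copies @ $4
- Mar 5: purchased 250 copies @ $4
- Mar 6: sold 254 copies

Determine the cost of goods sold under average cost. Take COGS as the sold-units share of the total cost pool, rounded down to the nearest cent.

COGS = $1,082.09

Mar 6, sell 254: 254/684 × $2,914.00 → $1,082.09
Ending inventory (cost pool remaining) = $1,831.91
Check: goods available $2,914.00 = COGS $1,082.09 + ending $1,831.91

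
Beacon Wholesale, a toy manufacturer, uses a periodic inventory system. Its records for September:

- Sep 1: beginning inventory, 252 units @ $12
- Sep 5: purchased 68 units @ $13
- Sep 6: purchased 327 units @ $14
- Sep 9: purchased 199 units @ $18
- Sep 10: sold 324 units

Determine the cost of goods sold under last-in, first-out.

Sep 10, 324 sold [LIFO — newest first]: 199 @ $18 + 125 @ $14 = $5,332
Ending inventory: 252 @ $12 + 68 @ $13 + 202 @ $14 = $6,736

COGS = $5,332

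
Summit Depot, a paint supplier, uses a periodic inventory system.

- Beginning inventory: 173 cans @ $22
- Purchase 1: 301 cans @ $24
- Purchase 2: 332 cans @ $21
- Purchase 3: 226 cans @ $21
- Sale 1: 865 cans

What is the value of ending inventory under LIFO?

Ending inventory = $3,674

Sale 1 (865) [LIFO — newest first]: 226 @ $21 + 332 @ $21 + 301 @ $24 + 6 @ $22 = $19,074
Ending inventory: 167 @ $22 = $3,674
Check: goods available $22,748 = COGS $19,074 + ending $3,674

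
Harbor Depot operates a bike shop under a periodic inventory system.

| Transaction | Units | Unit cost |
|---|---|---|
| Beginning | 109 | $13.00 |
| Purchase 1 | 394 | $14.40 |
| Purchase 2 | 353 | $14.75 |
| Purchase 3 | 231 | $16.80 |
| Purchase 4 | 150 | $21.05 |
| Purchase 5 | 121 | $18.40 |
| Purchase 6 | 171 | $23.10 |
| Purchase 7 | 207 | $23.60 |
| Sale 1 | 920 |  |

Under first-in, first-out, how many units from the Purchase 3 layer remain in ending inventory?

167

Sale 1 (920) [FIFO — oldest first]: 109 @ $13.00 + 394 @ $14.40 + 353 @ $14.75 + 64 @ $16.80 = $13,372.55
Ending inventory: 167 @ $16.80 + 150 @ $21.05 + 121 @ $18.40 + 171 @ $23.10 + 207 @ $23.60 = $17,024.80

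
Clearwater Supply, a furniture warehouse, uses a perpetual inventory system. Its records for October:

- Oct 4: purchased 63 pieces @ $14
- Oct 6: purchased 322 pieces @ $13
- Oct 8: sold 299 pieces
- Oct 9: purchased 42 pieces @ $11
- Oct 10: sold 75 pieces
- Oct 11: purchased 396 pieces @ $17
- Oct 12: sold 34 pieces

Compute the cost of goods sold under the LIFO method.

Oct 8, 299 sold [LIFO — newest first]: 299 @ $13 = $3,887
Oct 10, 75 sold [LIFO — newest first]: 42 @ $11 + 23 @ $13 + 10 @ $14 = $901
Oct 12, 34 sold [LIFO — newest first]: 34 @ $17 = $578
Total COGS = $3,887 + $901 + $578 = $5,366
Ending inventory: 53 @ $14 + 362 @ $17 = $6,896

COGS = $5,366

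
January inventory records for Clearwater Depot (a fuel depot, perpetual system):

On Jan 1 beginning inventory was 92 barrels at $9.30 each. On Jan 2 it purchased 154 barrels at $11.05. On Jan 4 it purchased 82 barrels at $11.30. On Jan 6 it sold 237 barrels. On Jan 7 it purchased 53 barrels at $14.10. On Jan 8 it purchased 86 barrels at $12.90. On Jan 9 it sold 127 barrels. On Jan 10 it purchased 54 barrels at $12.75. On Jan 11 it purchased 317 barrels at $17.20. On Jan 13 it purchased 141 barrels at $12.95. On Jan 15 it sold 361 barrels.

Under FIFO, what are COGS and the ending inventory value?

COGS = $9,537.90; ending inventory = $3,769.55

Jan 6, 237 sold [FIFO — oldest first]: 92 @ $9.30 + 145 @ $11.05 = $2,457.85
Jan 9, 127 sold [FIFO — oldest first]: 9 @ $11.05 + 82 @ $11.30 + 36 @ $14.10 = $1,533.65
Jan 15, 361 sold [FIFO — oldest first]: 17 @ $14.10 + 86 @ $12.90 + 54 @ $12.75 + 204 @ $17.20 = $5,546.40
Total COGS = $2,457.85 + $1,533.65 + $5,546.40 = $9,537.90
Ending inventory: 113 @ $17.20 + 141 @ $12.95 = $3,769.55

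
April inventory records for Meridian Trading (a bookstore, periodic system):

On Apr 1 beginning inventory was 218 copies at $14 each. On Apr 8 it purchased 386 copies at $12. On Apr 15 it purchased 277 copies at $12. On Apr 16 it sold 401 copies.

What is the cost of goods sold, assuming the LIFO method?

Apr 16, 401 sold [LIFO — newest first]: 277 @ $12 + 124 @ $12 = $4,812
Ending inventory: 218 @ $14 + 262 @ $12 = $6,196
Check: goods available $11,008 = COGS $4,812 + ending $6,196

COGS = $4,812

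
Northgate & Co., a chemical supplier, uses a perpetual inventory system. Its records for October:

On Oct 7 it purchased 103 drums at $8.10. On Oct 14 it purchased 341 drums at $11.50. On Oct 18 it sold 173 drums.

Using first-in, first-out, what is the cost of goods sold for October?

COGS = $1,639.30

Oct 18, 173 sold [FIFO — oldest first]: 103 @ $8.10 + 70 @ $11.50 = $1,639.30
Ending inventory: 271 @ $11.50 = $3,116.50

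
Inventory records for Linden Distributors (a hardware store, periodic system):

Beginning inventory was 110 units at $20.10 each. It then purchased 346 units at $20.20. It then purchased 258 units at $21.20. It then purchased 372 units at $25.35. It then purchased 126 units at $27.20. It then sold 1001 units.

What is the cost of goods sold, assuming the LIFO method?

COGS = $23,276.00

Sale 1 (1001) [LIFO — newest first]: 126 @ $27.20 + 372 @ $25.35 + 258 @ $21.20 + 245 @ $20.20 = $23,276.00
Ending inventory: 110 @ $20.10 + 101 @ $20.20 = $4,251.20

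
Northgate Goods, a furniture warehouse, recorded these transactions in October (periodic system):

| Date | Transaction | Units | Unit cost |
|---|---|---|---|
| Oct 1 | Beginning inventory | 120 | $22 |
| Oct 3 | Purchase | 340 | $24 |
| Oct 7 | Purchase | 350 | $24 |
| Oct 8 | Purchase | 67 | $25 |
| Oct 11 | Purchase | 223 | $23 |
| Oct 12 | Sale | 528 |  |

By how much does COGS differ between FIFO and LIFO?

$84

FIFO COGS: 120 @ $22 + 340 @ $24 + 68 @ $24 = $12,432
LIFO COGS: 223 @ $23 + 67 @ $25 + 238 @ $24 = $12,516
Difference = |$12,432 − $12,516| = $84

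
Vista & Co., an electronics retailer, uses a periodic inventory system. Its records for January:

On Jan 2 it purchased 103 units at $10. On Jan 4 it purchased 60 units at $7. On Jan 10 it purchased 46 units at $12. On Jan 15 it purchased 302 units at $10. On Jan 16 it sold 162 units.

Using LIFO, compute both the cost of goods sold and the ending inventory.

Jan 16, 162 sold [LIFO — newest first]: 162 @ $10 = $1,620
Ending inventory: 103 @ $10 + 60 @ $7 + 46 @ $12 + 140 @ $10 = $3,402

COGS = $1,620; ending inventory = $3,402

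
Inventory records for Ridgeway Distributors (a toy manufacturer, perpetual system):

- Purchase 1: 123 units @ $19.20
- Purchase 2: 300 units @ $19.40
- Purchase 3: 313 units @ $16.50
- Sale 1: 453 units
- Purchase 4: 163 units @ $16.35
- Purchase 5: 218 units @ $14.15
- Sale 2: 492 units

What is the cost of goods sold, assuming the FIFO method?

Sale 1 (453) [FIFO — oldest first]: 123 @ $19.20 + 300 @ $19.40 + 30 @ $16.50 = $8,676.60
Sale 2 (492) [FIFO — oldest first]: 283 @ $16.50 + 163 @ $16.35 + 46 @ $14.15 = $7,985.45
Total COGS = $8,676.60 + $7,985.45 = $16,662.05
Ending inventory: 172 @ $14.15 = $2,433.80

COGS = $16,662.05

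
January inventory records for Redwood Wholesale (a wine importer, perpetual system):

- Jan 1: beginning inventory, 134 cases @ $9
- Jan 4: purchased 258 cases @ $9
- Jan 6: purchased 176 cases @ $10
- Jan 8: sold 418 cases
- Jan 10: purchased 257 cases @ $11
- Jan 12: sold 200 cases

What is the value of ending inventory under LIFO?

Ending inventory = $1,977

Jan 8, 418 sold [LIFO — newest first]: 176 @ $10 + 242 @ $9 = $3,938
Jan 12, 200 sold [LIFO — newest first]: 200 @ $11 = $2,200
Total COGS = $3,938 + $2,200 = $6,138
Ending inventory: 134 @ $9 + 16 @ $9 + 57 @ $11 = $1,977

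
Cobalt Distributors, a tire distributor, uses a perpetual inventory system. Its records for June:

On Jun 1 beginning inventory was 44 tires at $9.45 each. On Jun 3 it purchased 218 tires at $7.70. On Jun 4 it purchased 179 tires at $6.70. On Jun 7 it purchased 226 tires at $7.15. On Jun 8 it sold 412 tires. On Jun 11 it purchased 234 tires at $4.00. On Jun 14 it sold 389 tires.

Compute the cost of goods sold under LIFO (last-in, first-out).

COGS = $4,998.60

Jun 8, 412 sold [LIFO — newest first]: 226 @ $7.15 + 179 @ $6.70 + 7 @ $7.70 = $2,869.10
Jun 14, 389 sold [LIFO — newest first]: 234 @ $4.00 + 155 @ $7.70 = $2,129.50
Total COGS = $2,869.10 + $2,129.50 = $4,998.60
Ending inventory: 44 @ $9.45 + 56 @ $7.70 = $847.00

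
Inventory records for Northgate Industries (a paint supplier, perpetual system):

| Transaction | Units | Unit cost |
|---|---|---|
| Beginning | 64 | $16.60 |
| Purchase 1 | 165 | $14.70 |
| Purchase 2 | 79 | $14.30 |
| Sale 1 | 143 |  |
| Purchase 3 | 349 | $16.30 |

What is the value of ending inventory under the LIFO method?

Ending inventory = $8,235.80

Sale 1 (143) [LIFO — newest first]: 79 @ $14.30 + 64 @ $14.70 = $2,070.50
Ending inventory: 64 @ $16.60 + 101 @ $14.70 + 349 @ $16.30 = $8,235.80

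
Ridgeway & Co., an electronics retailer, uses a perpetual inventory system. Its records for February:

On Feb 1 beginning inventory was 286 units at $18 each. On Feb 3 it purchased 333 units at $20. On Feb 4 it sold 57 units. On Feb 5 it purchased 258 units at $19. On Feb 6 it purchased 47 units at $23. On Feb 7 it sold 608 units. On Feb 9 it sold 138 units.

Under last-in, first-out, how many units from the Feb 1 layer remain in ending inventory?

121

Feb 4, 57 sold [LIFO — newest first]: 57 @ $20 = $1,140
Feb 7, 608 sold [LIFO — newest first]: 47 @ $23 + 258 @ $19 + 276 @ $20 + 27 @ $18 = $11,989
Feb 9, 138 sold [LIFO — newest first]: 138 @ $18 = $2,484
Total COGS = $1,140 + $11,989 + $2,484 = $15,613
Ending inventory: 121 @ $18 = $2,178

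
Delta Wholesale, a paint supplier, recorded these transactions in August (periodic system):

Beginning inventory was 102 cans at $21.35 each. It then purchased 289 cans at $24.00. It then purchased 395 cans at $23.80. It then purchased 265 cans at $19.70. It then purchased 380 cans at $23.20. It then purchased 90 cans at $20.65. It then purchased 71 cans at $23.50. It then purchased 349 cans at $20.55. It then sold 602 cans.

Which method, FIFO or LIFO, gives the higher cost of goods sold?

FIFO COGS: 102 @ $21.35 + 289 @ $24.00 + 211 @ $23.80 = $14,135.50
LIFO COGS: 349 @ $20.55 + 71 @ $23.50 + 90 @ $20.65 + 92 @ $23.20 = $12,833.35

FIFO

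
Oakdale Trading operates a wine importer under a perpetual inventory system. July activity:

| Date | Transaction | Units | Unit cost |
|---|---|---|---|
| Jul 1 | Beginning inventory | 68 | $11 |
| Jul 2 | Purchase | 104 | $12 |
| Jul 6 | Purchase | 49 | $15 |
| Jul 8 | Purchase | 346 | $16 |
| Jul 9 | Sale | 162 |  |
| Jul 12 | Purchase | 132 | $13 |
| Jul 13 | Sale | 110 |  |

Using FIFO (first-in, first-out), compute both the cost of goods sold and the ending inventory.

Jul 9, 162 sold [FIFO — oldest first]: 68 @ $11 + 94 @ $12 = $1,876
Jul 13, 110 sold [FIFO — oldest first]: 10 @ $12 + 49 @ $15 + 51 @ $16 = $1,671
Total COGS = $1,876 + $1,671 = $3,547
Ending inventory: 295 @ $16 + 132 @ $13 = $6,436
Check: goods available $9,983 = COGS $3,547 + ending $6,436

COGS = $3,547; ending inventory = $6,436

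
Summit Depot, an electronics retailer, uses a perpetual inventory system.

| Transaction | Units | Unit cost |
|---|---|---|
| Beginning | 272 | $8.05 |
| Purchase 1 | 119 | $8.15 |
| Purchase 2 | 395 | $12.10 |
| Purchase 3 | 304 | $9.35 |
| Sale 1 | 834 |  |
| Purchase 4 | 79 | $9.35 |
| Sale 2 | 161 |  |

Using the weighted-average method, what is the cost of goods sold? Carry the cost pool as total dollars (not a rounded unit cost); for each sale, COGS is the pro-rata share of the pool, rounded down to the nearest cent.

After Beginning: 272 on hand, pool $2,189.60 (≈ $8.0500 each)
After Purchase 1: 391 on hand, pool $3,159.45 (≈ $8.0804 each)
After Purchase 2: 786 on hand, pool $7,938.95 (≈ $10.1004 each)
After Purchase 3: 1090 on hand, pool $10,781.35 (≈ $9.8911 each)
Sale 1, sell 834: 834/1090 × $10,781.35 → $8,249.21
After Purchase 4: 335 on hand, pool $3,270.79 (≈ $9.7636 each)
Sale 2, sell 161: 161/335 × $3,270.79 → $1,571.93
Total COGS = $8,249.21 + $1,571.93 = $9,821.14
Ending inventory (cost pool remaining) = $1,698.86
Check: goods available $11,520.00 = COGS $9,821.14 + ending $1,698.86

COGS = $9,821.14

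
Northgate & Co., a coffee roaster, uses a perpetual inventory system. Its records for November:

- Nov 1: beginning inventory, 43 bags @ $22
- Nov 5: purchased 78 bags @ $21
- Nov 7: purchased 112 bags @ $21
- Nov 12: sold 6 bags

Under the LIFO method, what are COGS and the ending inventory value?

COGS = $126; ending inventory = $4,810

Nov 12, 6 sold [LIFO — newest first]: 6 @ $21 = $126
Ending inventory: 43 @ $22 + 78 @ $21 + 106 @ $21 = $4,810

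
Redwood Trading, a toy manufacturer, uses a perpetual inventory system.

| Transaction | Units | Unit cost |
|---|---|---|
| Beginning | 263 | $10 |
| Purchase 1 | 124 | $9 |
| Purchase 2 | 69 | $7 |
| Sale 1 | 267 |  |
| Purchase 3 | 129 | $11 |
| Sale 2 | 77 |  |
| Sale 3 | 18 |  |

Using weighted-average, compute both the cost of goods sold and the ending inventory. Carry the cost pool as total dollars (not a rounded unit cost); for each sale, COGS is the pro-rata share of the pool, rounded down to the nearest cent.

COGS = $3,423.73; ending inventory = $2,224.27

After Beginning: 263 on hand, pool $2,630.00 (≈ $10.0000 each)
After Purchase 1: 387 on hand, pool $3,746.00 (≈ $9.6796 each)
After Purchase 2: 456 on hand, pool $4,229.00 (≈ $9.2741 each)
Sale 1, sell 267: 267/456 × $4,229.00 → $2,476.19
After Purchase 3: 318 on hand, pool $3,171.81 (≈ $9.9742 each)
Sale 2, sell 77: 77/318 × $3,171.81 → $768.01
Sale 3, sell 18: 18/241 × $2,403.80 → $179.53
Total COGS = $2,476.19 + $768.01 + $179.53 = $3,423.73
Ending inventory (cost pool remaining) = $2,224.27
Check: goods available $5,648.00 = COGS $3,423.73 + ending $2,224.27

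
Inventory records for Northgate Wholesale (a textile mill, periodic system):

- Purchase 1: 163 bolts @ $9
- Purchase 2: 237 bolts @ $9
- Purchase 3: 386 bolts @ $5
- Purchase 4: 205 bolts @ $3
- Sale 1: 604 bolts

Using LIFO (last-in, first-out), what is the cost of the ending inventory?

Ending inventory = $3,483

Sale 1 (604) [LIFO — newest first]: 205 @ $3 + 386 @ $5 + 13 @ $9 = $2,662
Ending inventory: 163 @ $9 + 224 @ $9 = $3,483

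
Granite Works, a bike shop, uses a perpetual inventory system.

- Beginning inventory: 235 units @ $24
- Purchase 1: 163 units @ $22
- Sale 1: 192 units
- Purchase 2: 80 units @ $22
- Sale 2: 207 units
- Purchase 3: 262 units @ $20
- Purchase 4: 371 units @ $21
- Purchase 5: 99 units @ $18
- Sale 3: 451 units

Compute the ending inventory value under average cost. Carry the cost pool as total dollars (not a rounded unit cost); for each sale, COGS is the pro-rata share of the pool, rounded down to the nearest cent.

After Beginning: 235 on hand, pool $5,640.00 (≈ $24.0000 each)
After Purchase 1: 398 on hand, pool $9,226.00 (≈ $23.1809 each)
Sale 1, sell 192: 192/398 × $9,226.00 → $4,450.73
After Purchase 2: 286 on hand, pool $6,535.27 (≈ $22.8506 each)
Sale 2, sell 207: 207/286 × $6,535.27 → $4,730.07
After Purchase 3: 341 on hand, pool $7,045.20 (≈ $20.6604 each)
After Purchase 4: 712 on hand, pool $14,836.20 (≈ $20.8374 each)
After Purchase 5: 811 on hand, pool $16,618.20 (≈ $20.4910 each)
Sale 3, sell 451: 451/811 × $16,618.20 → $9,241.44
Total COGS = $4,450.73 + $4,730.07 + $9,241.44 = $18,422.24
Ending inventory (cost pool remaining) = $7,376.76

Ending inventory = $7,376.76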